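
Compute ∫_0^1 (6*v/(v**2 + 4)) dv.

-6*log(2) + 3*log(5)

Let u = v**2 + 4, so du = 2*v dv. When v = 0, u = 4; when v = 1, u = 5.
The integral becomes 3·∫ 1/u du from 4 to 5, with antiderivative 3*log(u).
Back in v: F(v) = 3*log(v**2 + 4).
Then F(1) - F(0) = (3*log(5)) - (log(64)) = -6*log(2) + 3*log(5).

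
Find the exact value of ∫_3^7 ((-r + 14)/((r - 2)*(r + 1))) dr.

Factor the denominator: r**2 - r - 2 = (r + 1)(r - 2).
Partial fractions: (-r + 14)/((r - 2)*(r + 1)) = -5/(r + 1) + 4/(r - 2).
An antiderivative is F(r) = 4*log(r - 2) - 5*log(r + 1).
Then F(7) - F(3) = (-15*log(2) + 4*log(5)) - (-10*log(2)) = -5*log(2) + 4*log(5).

-5*log(2) + 4*log(5)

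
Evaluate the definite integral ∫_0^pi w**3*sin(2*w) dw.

pi*(3 - 2*pi**2)/4

Integrate by parts 3 times (u = w^3, dv = sin(2*w) dw).
An antiderivative is F(w) = -w**3*cos(2*w)/2 + 3*w**2*sin(2*w)/4 + 3*w*cos(2*w)/4 - 3*sin(2*w)/8.
Then F(pi) - F(0) = (pi*(3 - 2*pi**2)/4) - (0) = pi*(3 - 2*pi**2)/4.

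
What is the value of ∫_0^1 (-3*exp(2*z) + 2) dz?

7/2 - 3*exp(2)/2

An antiderivative is F(z) = -3*exp(2*z)/2 + 2*z.
Then F(1) - F(0) = (2 - 3*exp(2)/2) - (-3/2) = 7/2 - 3*exp(2)/2.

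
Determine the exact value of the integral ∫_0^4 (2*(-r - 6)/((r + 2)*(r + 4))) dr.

Factor the denominator: r**2 + 6*r + 8 = (r + 4)(r + 2).
Partial fractions: 2*(-r - 6)/((r + 2)*(r + 4)) = 2/(r + 4) - 4/(r + 2).
An antiderivative is F(r) = -4*log(r + 2) + 2*log(r + 4).
Then F(4) - F(0) = (log(4/81)) - (0) = log(4/81).

log(4/81)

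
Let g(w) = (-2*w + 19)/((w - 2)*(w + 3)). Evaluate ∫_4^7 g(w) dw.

Factor the denominator: w**2 + w - 6 = (w + 3)(w - 2).
Partial fractions: (-2*w + 19)/((w - 2)*(w + 3)) = -5/(w + 3) + 3/(w - 2).
An antiderivative is F(w) = 3*log(w - 2) - 5*log(w + 3).
Then F(7) - F(4) = (-5*log(2) - 2*log(5)) - (-5*log(7) + 3*log(2)) = -8*log(2) - 2*log(5) + 5*log(7).

-8*log(2) - 2*log(5) + 5*log(7)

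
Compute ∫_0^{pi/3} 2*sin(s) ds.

An antiderivative is F(s) = -2*cos(s).
Then F(pi/3) - F(0) = (-1) - (-2) = 1.

1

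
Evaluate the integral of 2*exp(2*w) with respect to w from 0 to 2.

Let u = 2*w, so du = 2 dw. When w = 0, u = 0; when w = 2, u = 4.
The integral becomes ∫ exp(u) du from 0 to 4, with antiderivative exp(u).
Back in w: F(w) = exp(2*w).
Then F(2) - F(0) = (exp(4)) - (1) = -1 + exp(4).

-1 + exp(4)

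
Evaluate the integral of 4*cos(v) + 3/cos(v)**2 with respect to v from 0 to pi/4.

An antiderivative is F(v) = 4*sin(v) + 3*tan(v).
Then F(pi/4) - F(0) = (2*sqrt(2) + 3) - (0) = 2*sqrt(2) + 3.

2*sqrt(2) + 3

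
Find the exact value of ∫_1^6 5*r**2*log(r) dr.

-1075/9 + 360*log(2) + 360*log(3)

Integrate by parts once (u = ln r, dv = 5*r**2 dr).
An antiderivative is F(r) = 5*r**3*(3*log(r) - 1)/9.
Then F(6) - F(1) = (-120 + 360*log(2) + 360*log(3)) - (-5/9) = -1075/9 + 360*log(2) + 360*log(3).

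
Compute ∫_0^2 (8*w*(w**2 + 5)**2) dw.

2416/3

Let u = w**2 + 5, so du = 2*w dw. When w = 0, u = 5; when w = 2, u = 9.
The integral becomes 4·∫ u**2 du from 5 to 9, with antiderivative 4*u**3/3.
Back in w: F(w) = 4*(w**2 + 5)**3/3.
Then F(2) - F(0) = (972) - (500/3) = 2416/3.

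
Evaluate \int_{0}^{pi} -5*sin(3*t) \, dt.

-10/3

An antiderivative is F(t) = 5*cos(3*t)/3.
Then F(pi) - F(0) = (-5/3) - (5/3) = -10/3.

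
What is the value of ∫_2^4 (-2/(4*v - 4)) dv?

An antiderivative is F(v) = -log(4*v - 4)/2.
Then F(4) - F(2) = (-log(12)/2) - (-log(2)) = -log(12)/2 + log(2).

-log(12)/2 + log(2)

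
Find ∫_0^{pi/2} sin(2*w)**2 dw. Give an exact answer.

Use the identity sin^2(2*w) = (1 - cos(4*w))/2.
An antiderivative is F(w) = w/2 - sin(4*w)/8.
Then F(pi/2) - F(0) = (pi/4) - (0) = pi/4.

pi/4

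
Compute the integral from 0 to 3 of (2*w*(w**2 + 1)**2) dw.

333

Let u = w**2 + 1, so du = 2*w dw. When w = 0, u = 1; when w = 3, u = 10.
The integral becomes ∫ u**2 du from 1 to 10, with antiderivative u**3/3.
Back in w: F(w) = (w**2 + 1)**3/3.
Then F(3) - F(0) = (1000/3) - (1/3) = 333.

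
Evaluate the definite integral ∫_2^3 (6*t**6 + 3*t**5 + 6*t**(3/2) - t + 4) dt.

-48*sqrt(2)/5 + 108*sqrt(3)/5 + 14692/7

By the power rule, an antiderivative is F(t) = 6*t**7/7 + t**6/2 + 12*t**(5/2)/5 - t**2/2 + 4*t.
Then F(3) - F(2) = (108*sqrt(3)/5 + 15726/7) - (48*sqrt(2)/5 + 1034/7) = -48*sqrt(2)/5 + 108*sqrt(3)/5 + 14692/7.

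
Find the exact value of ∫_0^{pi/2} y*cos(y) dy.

-1 + pi/2

Integrate by parts once (u = y, dv = cos(y) dy).
An antiderivative is F(y) = y*sin(y) + cos(y).
Then F(pi/2) - F(0) = (pi/2) - (1) = -1 + pi/2.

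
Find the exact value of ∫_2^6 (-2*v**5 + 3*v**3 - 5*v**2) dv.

By the power rule, an antiderivative is F(v) = -v**6/3 + 3*v**4/4 - 5*v**3/3.
Then F(6) - F(2) = (-14940) - (-68/3) = -44752/3.

-44752/3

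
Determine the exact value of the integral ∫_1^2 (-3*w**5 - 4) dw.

By the power rule, an antiderivative is F(w) = -w**6/2 - 4*w.
Then F(2) - F(1) = (-40) - (-9/2) = -71/2.

-71/2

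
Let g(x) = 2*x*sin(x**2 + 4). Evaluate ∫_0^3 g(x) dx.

Let u = x**2 + 4, so du = 2*x dx. When x = 0, u = 4; when x = 3, u = 13.
The integral becomes ∫ sin(u) du from 4 to 13, with antiderivative -cos(u).
Back in x: F(x) = -cos(x**2 + 4).
Then F(3) - F(0) = (-cos(13)) - (-cos(4)) = -cos(13) + cos(4).

-cos(13) + cos(4)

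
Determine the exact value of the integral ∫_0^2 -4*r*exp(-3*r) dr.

Integrate by parts once (u = r, dv = -4*exp(-3*r) dr).
An antiderivative is F(r) = (12*r + 4)*exp(-3*r)/9.
Then F(2) - F(0) = (28*exp(-6)/9) - (4/9) = -4/9 + 28*exp(-6)/9.

-4/9 + 28*exp(-6)/9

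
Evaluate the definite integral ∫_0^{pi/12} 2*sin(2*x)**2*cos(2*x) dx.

Let u = sin(2*x), so du = 2*cos(2*x) dx. When x = 0, u = 0; when x = pi/12, u = 1/2.
The integral becomes ∫ u**2 du from 0 to 1/2, with antiderivative u**3/3.
Back in x: F(x) = sin(2*x)**3/3.
Then F(pi/12) - F(0) = (1/24) - (0) = 1/24.

1/24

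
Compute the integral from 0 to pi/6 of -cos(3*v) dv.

-1/3

An antiderivative is F(v) = -sin(3*v)/3.
Then F(pi/6) - F(0) = (-1/3) - (0) = -1/3.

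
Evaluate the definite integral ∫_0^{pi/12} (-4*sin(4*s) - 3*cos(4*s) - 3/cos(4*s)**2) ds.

An antiderivative is F(s) = -3*sin(4*s)/4 + cos(4*s) - 3*tan(4*s)/4.
Then F(pi/12) - F(0) = (1/2 - 9*sqrt(3)/8) - (1) = -9*sqrt(3)/8 - 1/2.

-9*sqrt(3)/8 - 1/2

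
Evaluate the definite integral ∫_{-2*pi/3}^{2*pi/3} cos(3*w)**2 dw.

Use the identity cos^2(3*w) = (1 + cos(6*w))/2.
An antiderivative is F(w) = w/2 + sin(6*w)/12.
Then F(2*pi/3) - F(-2*pi/3) = (pi/3) - (-pi/3) = 2*pi/3.

2*pi/3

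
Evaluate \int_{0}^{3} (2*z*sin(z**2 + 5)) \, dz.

Let u = z**2 + 5, so du = 2*z dz. When z = 0, u = 5; when z = 3, u = 14.
The integral becomes ∫ sin(u) du from 5 to 14, with antiderivative -cos(u).
Back in z: F(z) = -cos(z**2 + 5).
Then F(3) - F(0) = (-cos(14)) - (-cos(5)) = -cos(14) + cos(5).

-cos(14) + cos(5)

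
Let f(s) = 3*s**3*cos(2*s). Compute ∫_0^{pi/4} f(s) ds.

Integrate by parts 3 times (u = s^3, dv = 3*cos(2*s) ds).
An antiderivative is F(s) = 3*s**3*sin(2*s)/2 + 9*s**2*cos(2*s)/4 - 9*s*sin(2*s)/4 - 9*cos(2*s)/8.
Then F(pi/4) - F(0) = (3*pi*(-24 + pi**2)/128) - (-9/8) = -9*pi/16 + 3*pi**3/128 + 9/8.

-9*pi/16 + 3*pi**3/128 + 9/8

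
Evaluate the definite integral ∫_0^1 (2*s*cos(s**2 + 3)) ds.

sin(4) - sin(3)

Let u = s**2 + 3, so du = 2*s ds. When s = 0, u = 3; when s = 1, u = 4.
The integral becomes ∫ cos(u) du from 3 to 4, with antiderivative sin(u).
Back in s: F(s) = sin(s**2 + 3).
Then F(1) - F(0) = (sin(4)) - (sin(3)) = sin(4) - sin(3).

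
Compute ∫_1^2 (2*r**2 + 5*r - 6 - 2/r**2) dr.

31/6

By the power rule, an antiderivative is F(r) = 2*r**3/3 + 5*r**2/2 - 6*r + 2/r.
Then F(2) - F(1) = (13/3) - (-5/6) = 31/6.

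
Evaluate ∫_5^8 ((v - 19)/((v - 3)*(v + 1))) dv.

-4*log(5) - log(2) + 5*log(3)

Factor the denominator: v**2 - 2*v - 3 = (v + 1)(v - 3).
Partial fractions: (v - 19)/((v - 3)*(v + 1)) = 5/(v + 1) - 4/(v - 3).
An antiderivative is F(v) = -4*log(v - 3) + 5*log(v + 1).
Then F(8) - F(5) = (-4*log(5) + 10*log(3)) - (log(2) + 5*log(3)) = -4*log(5) - log(2) + 5*log(3).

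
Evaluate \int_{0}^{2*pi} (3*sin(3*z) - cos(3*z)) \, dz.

An antiderivative is F(z) = -sin(3*z)/3 - cos(3*z).
Then F(2*pi) - F(0) = (-1) - (-1) = 0.

0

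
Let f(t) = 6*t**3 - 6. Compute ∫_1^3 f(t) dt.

By the power rule, an antiderivative is F(t) = 3*t**4/2 - 6*t.
Then F(3) - F(1) = (207/2) - (-9/2) = 108.

108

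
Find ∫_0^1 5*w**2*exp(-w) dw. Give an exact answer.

10 - 25*exp(-1)

Integrate by parts twice (u = w^2, dv = 5*exp(-w) dw).
An antiderivative is F(w) = (-5*w**2 - 10*w - 10)*exp(-w).
Then F(1) - F(0) = (-25*exp(-1)) - (-10) = 10 - 25*exp(-1).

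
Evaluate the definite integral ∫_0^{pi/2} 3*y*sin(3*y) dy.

-1/3

Integrate by parts once (u = y, dv = 3*sin(3*y) dy).
An antiderivative is F(y) = -y*cos(3*y) + sin(3*y)/3.
Then F(pi/2) - F(0) = (-1/3) - (0) = -1/3.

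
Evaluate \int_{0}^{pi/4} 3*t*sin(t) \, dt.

Integrate by parts once (u = t, dv = 3*sin(t) dt).
An antiderivative is F(t) = -3*t*cos(t) + 3*sin(t).
Then F(pi/4) - F(0) = (3*sqrt(2)*(4 - pi)/8) - (0) = 3*sqrt(2)*(4 - pi)/8.

3*sqrt(2)*(4 - pi)/8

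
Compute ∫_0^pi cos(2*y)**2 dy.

Use the identity cos^2(2*y) = (1 + cos(4*y))/2.
An antiderivative is F(y) = y/2 + sin(4*y)/8.
Then F(pi) - F(0) = (pi/2) - (0) = pi/2.

pi/2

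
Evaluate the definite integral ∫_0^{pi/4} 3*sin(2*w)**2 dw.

Use the identity sin^2(2*w) = (1 - cos(4*w))/2.
An antiderivative is F(w) = 3*w/2 - 3*sin(4*w)/8.
Then F(pi/4) - F(0) = (3*pi/8) - (0) = 3*pi/8.

3*pi/8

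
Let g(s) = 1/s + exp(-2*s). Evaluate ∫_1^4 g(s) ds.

An antiderivative is F(s) = log(s) - exp(-2*s)/2.
Then F(4) - F(1) = (-exp(-8)/2 + 2*log(2)) - (-exp(-2)/2) = (-1 + exp(6) + 4*exp(8)*log(2))*exp(-8)/2.

(-1 + exp(6) + 4*exp(8)*log(2))*exp(-8)/2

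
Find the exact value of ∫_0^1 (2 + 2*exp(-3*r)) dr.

8/3 - 2*exp(-3)/3

An antiderivative is F(r) = 2*r - 2*exp(-3*r)/3.
Then F(1) - F(0) = (2 - 2*exp(-3)/3) - (-2/3) = 8/3 - 2*exp(-3)/3.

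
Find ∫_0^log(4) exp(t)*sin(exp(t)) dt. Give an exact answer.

cos(1) - cos(4)

Let u = exp(t), so du = exp(t) dt. When t = 0, u = 1; when t = log(4), u = 4.
The integral becomes ∫ sin(u) du from 1 to 4, with antiderivative -cos(u).
Back in t: F(t) = -cos(exp(t)).
Then F(log(4)) - F(0) = (-cos(4)) - (-cos(1)) = cos(1) - cos(4).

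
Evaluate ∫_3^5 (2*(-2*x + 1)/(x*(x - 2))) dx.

Factor the denominator: x**2 - 2*x = x(x - 2).
Partial fractions: 2*(-2*x + 1)/(x*(x - 2)) = -1/x - 3/(x - 2).
An antiderivative is F(x) = -log(x) - 3*log(x - 2).
Then F(5) - F(3) = (-3*log(3) - log(5)) - (-log(3)) = -log(45).

-log(45)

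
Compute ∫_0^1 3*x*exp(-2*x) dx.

Integrate by parts once (u = x, dv = 3*exp(-2*x) dx).
An antiderivative is F(x) = (-6*x - 3)*exp(-2*x)/4.
Then F(1) - F(0) = (-9*exp(-2)/4) - (-3/4) = 3/4 - 9*exp(-2)/4.

3/4 - 9*exp(-2)/4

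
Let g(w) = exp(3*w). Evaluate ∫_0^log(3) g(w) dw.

26/3

Let u = exp(w), so du = exp(w) dw. When w = 0, u = 1; when w = log(3), u = 3.
The integral becomes ∫ u**2 du from 1 to 3, with antiderivative u**3/3.
Back in w: F(w) = exp(3*w)/3.
Then F(log(3)) - F(0) = (9) - (1/3) = 26/3.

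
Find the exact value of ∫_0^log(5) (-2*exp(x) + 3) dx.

-8 + 3*log(5)

An antiderivative is F(x) = 3*x - 2*exp(x).
Then F(log(5)) - F(0) = (-10 + 3*log(5)) - (-2) = -8 + 3*log(5).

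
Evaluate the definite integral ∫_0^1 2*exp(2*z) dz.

Let u = 2*z, so du = 2 dz. When z = 0, u = 0; when z = 1, u = 2.
The integral becomes ∫ exp(u) du from 0 to 2, with antiderivative exp(u).
Back in z: F(z) = exp(2*z).
Then F(1) - F(0) = (exp(2)) - (1) = -1 + exp(2).

-1 + exp(2)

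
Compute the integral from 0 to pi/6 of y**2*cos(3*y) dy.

Integrate by parts twice (u = y^2, dv = cos(3*y) dy).
An antiderivative is F(y) = y**2*sin(3*y)/3 + 2*y*cos(3*y)/9 - 2*sin(3*y)/27.
Then F(pi/6) - F(0) = (-2/27 + pi**2/108) - (0) = -2/27 + pi**2/108.

-2/27 + pi**2/108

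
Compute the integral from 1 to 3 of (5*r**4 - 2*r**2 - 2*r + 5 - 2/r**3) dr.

By the power rule, an antiderivative is F(r) = r**5 - 2*r**3/3 - r**2 + 5*r + r**(-2).
Then F(3) - F(1) = (2080/9) - (16/3) = 2032/9.

2032/9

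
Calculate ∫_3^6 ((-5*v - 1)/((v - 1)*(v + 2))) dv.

Factor the denominator: v**2 + v - 2 = (v + 2)(v - 1).
Partial fractions: (-5*v - 1)/((v - 1)*(v + 2)) = -3/(v + 2) - 2/(v - 1).
An antiderivative is F(v) = -2*log(v - 1) - 3*log(v + 2).
Then F(6) - F(3) = (-9*log(2) - 2*log(5)) - (-3*log(5) - 2*log(2)) = -7*log(2) + log(5).

-7*log(2) + log(5)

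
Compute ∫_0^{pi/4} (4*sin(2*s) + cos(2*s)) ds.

An antiderivative is F(s) = sin(2*s)/2 - 2*cos(2*s).
Then F(pi/4) - F(0) = (1/2) - (-2) = 5/2.

5/2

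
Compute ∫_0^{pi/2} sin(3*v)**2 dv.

pi/4

Use the identity sin^2(3*v) = (1 - cos(6*v))/2.
An antiderivative is F(v) = v/2 - sin(6*v)/12.
Then F(pi/2) - F(0) = (pi/4) - (0) = pi/4.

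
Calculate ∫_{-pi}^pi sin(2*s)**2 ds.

pi

Use the identity sin^2(2*s) = (1 - cos(4*s))/2.
An antiderivative is F(s) = s/2 - sin(4*s)/8.
Then F(pi) - F(-pi) = (pi/2) - (-pi/2) = pi.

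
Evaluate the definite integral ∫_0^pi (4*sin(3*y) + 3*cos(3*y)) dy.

8/3

An antiderivative is F(y) = sin(3*y) - 4*cos(3*y)/3.
Then F(pi) - F(0) = (4/3) - (-4/3) = 8/3.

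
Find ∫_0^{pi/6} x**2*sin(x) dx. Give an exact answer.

Integrate by parts twice (u = x^2, dv = sin(x) dx).
An antiderivative is F(x) = -x**2*cos(x) + 2*x*sin(x) + 2*cos(x).
Then F(pi/6) - F(0) = (-sqrt(3)*pi**2/72 + pi/6 + sqrt(3)) - (2) = -2 - sqrt(3)*pi**2/72 + pi/6 + sqrt(3).

-2 - sqrt(3)*pi**2/72 + pi/6 + sqrt(3)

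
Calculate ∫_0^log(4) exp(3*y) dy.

21

Let u = exp(y), so du = exp(y) dy. When y = 0, u = 1; when y = log(4), u = 4.
The integral becomes ∫ u**2 du from 1 to 4, with antiderivative u**3/3.
Back in y: F(y) = exp(3*y)/3.
Then F(log(4)) - F(0) = (64/3) - (1/3) = 21.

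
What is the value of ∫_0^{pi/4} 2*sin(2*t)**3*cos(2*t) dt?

1/4

Let u = sin(2*t), so du = 2*cos(2*t) dt. When t = 0, u = 0; when t = pi/4, u = 1.
The integral becomes ∫ u**3 du from 0 to 1, with antiderivative u**4/4.
Back in t: F(t) = sin(2*t)**4/4.
Then F(pi/4) - F(0) = (1/4) - (0) = 1/4.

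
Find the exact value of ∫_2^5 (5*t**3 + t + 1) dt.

By the power rule, an antiderivative is F(t) = 5*t**4/4 + t**2/2 + t.
Then F(5) - F(2) = (3195/4) - (24) = 3099/4.

3099/4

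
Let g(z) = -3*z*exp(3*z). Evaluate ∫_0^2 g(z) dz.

-5*exp(6)/3 - 1/3

Integrate by parts once (u = z, dv = -3*exp(3*z) dz).
An antiderivative is F(z) = (-3*z + 1)*exp(3*z)/3.
Then F(2) - F(0) = (-5*exp(6)/3) - (1/3) = -5*exp(6)/3 - 1/3.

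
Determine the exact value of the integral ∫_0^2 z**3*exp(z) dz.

6 + 2*exp(2)

Integrate by parts 3 times (u = z^3, dv = exp(z) dz).
An antiderivative is F(z) = (z**3 - 3*z**2 + 6*z - 6)*exp(z).
Then F(2) - F(0) = (2*exp(2)) - (-6) = 6 + 2*exp(2).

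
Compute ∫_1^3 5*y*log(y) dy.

Integrate by parts once (u = ln y, dv = 5*y dy).
An antiderivative is F(y) = 5*y**2*(2*log(y) - 1)/4.
Then F(3) - F(1) = (-45/4 + 45*log(3)/2) - (-5/4) = -10 + 45*log(3)/2.

-10 + 45*log(3)/2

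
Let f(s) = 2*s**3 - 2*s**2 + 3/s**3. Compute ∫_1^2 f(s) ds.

By the power rule, an antiderivative is F(s) = s**4/2 - 2*s**3/3 - 3/(2*s**2).
Then F(2) - F(1) = (55/24) - (-5/3) = 95/24.

95/24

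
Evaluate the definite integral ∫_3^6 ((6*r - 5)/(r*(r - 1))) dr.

Factor the denominator: r**2 - r = r(r - 1).
Partial fractions: (6*r - 5)/(r*(r - 1)) = 5/r + 1/(r - 1).
An antiderivative is F(r) = 5*log(r) + log(r - 1).
Then F(6) - F(3) = (log(5) + 5*log(2) + 5*log(3)) - (log(2) + 5*log(3)) = log(80).

log(80)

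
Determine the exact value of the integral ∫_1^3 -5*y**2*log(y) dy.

130/9 - 45*log(3)

Integrate by parts once (u = ln y, dv = -5*y**2 dy).
An antiderivative is F(y) = -5*y**3*(3*log(y) - 1)/9.
Then F(3) - F(1) = (15 - 45*log(3)) - (5/9) = 130/9 - 45*log(3).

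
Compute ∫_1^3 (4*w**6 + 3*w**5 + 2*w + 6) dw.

By the power rule, an antiderivative is F(w) = 4*w**7/7 + w**6/2 + w**2 + 6*w.
Then F(3) - F(1) = (22977/14) - (113/14) = 11432/7.

11432/7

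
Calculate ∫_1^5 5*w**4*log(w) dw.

Integrate by parts once (u = ln w, dv = 5*w**4 dw).
An antiderivative is F(w) = w**5*(5*log(w) - 1)/5.
Then F(5) - F(1) = (-625 + 3125*log(5)) - (-1/5) = -3124/5 + 3125*log(5).

-3124/5 + 3125*log(5)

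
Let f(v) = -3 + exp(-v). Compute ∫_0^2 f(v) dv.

-5 - exp(-2)

An antiderivative is F(v) = -3*v - exp(-v).
Then F(2) - F(0) = (-6 - exp(-2)) - (-1) = -5 - exp(-2).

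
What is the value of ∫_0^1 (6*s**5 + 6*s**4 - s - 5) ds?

-33/10

By the power rule, an antiderivative is F(s) = s**6 + 6*s**5/5 - s**2/2 - 5*s.
Then F(1) - F(0) = (-33/10) - (0) = -33/10.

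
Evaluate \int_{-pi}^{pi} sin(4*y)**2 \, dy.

Use the identity sin^2(4*y) = (1 - cos(8*y))/2.
An antiderivative is F(y) = y/2 - sin(8*y)/16.
Then F(pi) - F(-pi) = (pi/2) - (-pi/2) = pi.

pi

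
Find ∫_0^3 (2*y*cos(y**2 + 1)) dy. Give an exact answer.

Let u = y**2 + 1, so du = 2*y dy. When y = 0, u = 1; when y = 3, u = 10.
The integral becomes ∫ cos(u) du from 1 to 10, with antiderivative sin(u).
Back in y: F(y) = sin(y**2 + 1).
Then F(3) - F(0) = (sin(10)) - (sin(1)) = -sin(1) + sin(10).

-sin(1) + sin(10)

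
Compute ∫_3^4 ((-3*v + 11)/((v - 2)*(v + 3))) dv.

Factor the denominator: v**2 + v - 6 = (v + 3)(v - 2).
Partial fractions: (-3*v + 11)/((v - 2)*(v + 3)) = -4/(v + 3) + 1/(v - 2).
An antiderivative is F(v) = log(v - 2) - 4*log(v + 3).
Then F(4) - F(3) = (-4*log(7) + log(2)) - (-4*log(3) - 4*log(2)) = -4*log(7) + 5*log(2) + 4*log(3).

-4*log(7) + 5*log(2) + 4*log(3)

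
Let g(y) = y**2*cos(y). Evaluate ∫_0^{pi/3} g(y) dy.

-sqrt(3) + sqrt(3)*pi**2/18 + pi/3

Integrate by parts twice (u = y^2, dv = cos(y) dy).
An antiderivative is F(y) = y**2*sin(y) + 2*y*cos(y) - 2*sin(y).
Then F(pi/3) - F(0) = (-sqrt(3) + sqrt(3)*pi**2/18 + pi/3) - (0) = -sqrt(3) + sqrt(3)*pi**2/18 + pi/3.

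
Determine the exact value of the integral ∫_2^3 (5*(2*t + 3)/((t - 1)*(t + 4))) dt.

Factor the denominator: t**2 + 3*t - 4 = (t + 4)(t - 1).
Partial fractions: 5*(2*t + 3)/((t - 1)*(t + 4)) = 5/(t + 4) + 5/(t - 1).
An antiderivative is F(t) = 5*log(t - 1) + 5*log(t + 4).
Then F(3) - F(2) = (5*log(2) + 5*log(7)) - (5*log(2) + 5*log(3)) = -5*log(3) + 5*log(7).

-5*log(3) + 5*log(7)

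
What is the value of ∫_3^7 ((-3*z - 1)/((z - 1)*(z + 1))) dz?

Factor the denominator: z**2 - 1 = (z + 1)(z - 1).
Partial fractions: (-3*z - 1)/((z - 1)*(z + 1)) = -1/(z + 1) - 2/(z - 1).
An antiderivative is F(z) = -2*log(z - 1) - log(z + 1).
Then F(7) - F(3) = (-5*log(2) - 2*log(3)) - (-log(16)) = -log(18).

-log(18)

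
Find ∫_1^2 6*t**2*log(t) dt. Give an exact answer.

-14/3 + 16*log(2)

Integrate by parts once (u = ln t, dv = 6*t**2 dt).
An antiderivative is F(t) = 2*t**3*(3*log(t) - 1)/3.
Then F(2) - F(1) = (-16/3 + 16*log(2)) - (-2/3) = -14/3 + 16*log(2).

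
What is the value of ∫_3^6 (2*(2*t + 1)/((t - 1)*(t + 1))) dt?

Factor the denominator: t**2 - 1 = (t + 1)(t - 1).
Partial fractions: 2*(2*t + 1)/((t - 1)*(t + 1)) = 1/(t + 1) + 3/(t - 1).
An antiderivative is F(t) = 3*log(t - 1) + log(t + 1).
Then F(6) - F(3) = (log(7) + 3*log(5)) - (log(32)) = -5*log(2) + log(7) + 3*log(5).

-5*log(2) + log(7) + 3*log(5)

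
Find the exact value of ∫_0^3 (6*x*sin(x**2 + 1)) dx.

3*cos(1) - 3*cos(10)

Let u = x**2 + 1, so du = 2*x dx. When x = 0, u = 1; when x = 3, u = 10.
The integral becomes 3·∫ sin(u) du from 1 to 10, with antiderivative -3*cos(u).
Back in x: F(x) = -3*cos(x**2 + 1).
Then F(3) - F(0) = (-3*cos(10)) - (-3*cos(1)) = 3*cos(1) - 3*cos(10).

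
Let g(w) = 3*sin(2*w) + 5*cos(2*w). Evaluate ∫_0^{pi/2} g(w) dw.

3

An antiderivative is F(w) = 5*sin(2*w)/2 - 3*cos(2*w)/2.
Then F(pi/2) - F(0) = (3/2) - (-3/2) = 3.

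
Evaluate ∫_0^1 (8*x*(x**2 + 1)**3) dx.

15

Let u = x**2 + 1, so du = 2*x dx. When x = 0, u = 1; when x = 1, u = 2.
The integral becomes 4·∫ u**3 du from 1 to 2, with antiderivative u**4.
Back in x: F(x) = (x**2 + 1)**4.
Then F(1) - F(0) = (16) - (1) = 15.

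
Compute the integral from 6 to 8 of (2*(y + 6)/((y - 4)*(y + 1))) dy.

-4*log(3) + 4*log(2) + 2*log(7)

Factor the denominator: y**2 - 3*y - 4 = (y + 1)(y - 4).
Partial fractions: 2*(y + 6)/((y - 4)*(y + 1)) = -2/(y + 1) + 4/(y - 4).
An antiderivative is F(y) = 4*log(y - 4) - 2*log(y + 1).
Then F(8) - F(6) = (-4*log(3) + 8*log(2)) - (log(16/49)) = -4*log(3) + 4*log(2) + 2*log(7).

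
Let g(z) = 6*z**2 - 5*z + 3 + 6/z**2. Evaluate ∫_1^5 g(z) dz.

1024/5

By the power rule, an antiderivative is F(z) = 2*z**3 - 5*z**2/2 + 3*z - 6/z.
Then F(5) - F(1) = (2013/10) - (-7/2) = 1024/5.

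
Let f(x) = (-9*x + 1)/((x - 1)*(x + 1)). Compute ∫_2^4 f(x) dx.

Factor the denominator: x**2 - 1 = (x + 1)(x - 1).
Partial fractions: (-9*x + 1)/((x - 1)*(x + 1)) = -5/(x + 1) - 4/(x - 1).
An antiderivative is F(x) = -4*log(x - 1) - 5*log(x + 1).
Then F(4) - F(2) = (-5*log(5) - 4*log(3)) - (-5*log(3)) = -5*log(5) + log(3).

-5*log(5) + log(3)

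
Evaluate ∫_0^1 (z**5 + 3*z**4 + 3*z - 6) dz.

-56/15

By the power rule, an antiderivative is F(z) = z**6/6 + 3*z**5/5 + 3*z**2/2 - 6*z.
Then F(1) - F(0) = (-56/15) - (0) = -56/15.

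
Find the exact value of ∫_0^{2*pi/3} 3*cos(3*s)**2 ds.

pi

Use the identity cos^2(3*s) = (1 + cos(6*s))/2.
An antiderivative is F(s) = 3*s/2 + sin(6*s)/4.
Then F(2*pi/3) - F(0) = (pi) - (0) = pi.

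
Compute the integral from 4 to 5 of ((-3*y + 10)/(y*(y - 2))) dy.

-5*log(5) + 2*log(3) + 8*log(2)

Factor the denominator: y**2 - 2*y = y(y - 2).
Partial fractions: (-3*y + 10)/(y*(y - 2)) = -5/y + 2/(y - 2).
An antiderivative is F(y) = -5*log(y) + 2*log(y - 2).
Then F(5) - F(4) = (-5*log(5) + 2*log(3)) - (-8*log(2)) = -5*log(5) + 2*log(3) + 8*log(2).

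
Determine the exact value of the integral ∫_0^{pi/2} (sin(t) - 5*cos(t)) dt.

-4

An antiderivative is F(t) = -5*sin(t) - cos(t).
Then F(pi/2) - F(0) = (-5) - (-1) = -4.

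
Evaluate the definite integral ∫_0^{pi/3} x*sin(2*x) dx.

sqrt(3)/8 + pi/12

Integrate by parts once (u = x, dv = sin(2*x) dx).
An antiderivative is F(x) = -x*cos(2*x)/2 + sin(2*x)/4.
Then F(pi/3) - F(0) = (sqrt(3)/8 + pi/12) - (0) = sqrt(3)/8 + pi/12.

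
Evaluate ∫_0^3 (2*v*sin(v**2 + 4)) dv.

Let u = v**2 + 4, so du = 2*v dv. When v = 0, u = 4; when v = 3, u = 13.
The integral becomes ∫ sin(u) du from 4 to 13, with antiderivative -cos(u).
Back in v: F(v) = -cos(v**2 + 4).
Then F(3) - F(0) = (-cos(13)) - (-cos(4)) = -cos(13) + cos(4).

-cos(13) + cos(4)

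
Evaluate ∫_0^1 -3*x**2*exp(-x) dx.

Integrate by parts twice (u = x^2, dv = -3*exp(-x) dx).
An antiderivative is F(x) = (3*x**2 + 6*x + 6)*exp(-x).
Then F(1) - F(0) = (15*exp(-1)) - (6) = -6 + 15*exp(-1).

-6 + 15*exp(-1)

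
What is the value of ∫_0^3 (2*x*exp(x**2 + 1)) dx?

Let u = x**2 + 1, so du = 2*x dx. When x = 0, u = 1; when x = 3, u = 10.
The integral becomes ∫ exp(u) du from 1 to 10, with antiderivative exp(u).
Back in x: F(x) = exp(x**2 + 1).
Then F(3) - F(0) = (exp(10)) - (exp(1)) = -exp(1) + exp(10).

-exp(1) + exp(10)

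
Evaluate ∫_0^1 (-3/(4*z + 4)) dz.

-3*log(2)/4

An antiderivative is F(z) = -3*log(4*z + 4)/4.
Then F(1) - F(0) = (-9*log(2)/4) - (-3*log(2)/2) = -3*log(2)/4.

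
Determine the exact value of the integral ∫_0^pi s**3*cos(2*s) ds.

Integrate by parts 3 times (u = s^3, dv = cos(2*s) ds).
An antiderivative is F(s) = s**3*sin(2*s)/2 + 3*s**2*cos(2*s)/4 - 3*s*sin(2*s)/4 - 3*cos(2*s)/8.
Then F(pi) - F(0) = (-3/8 + 3*pi**2/4) - (-3/8) = 3*pi**2/4.

3*pi**2/4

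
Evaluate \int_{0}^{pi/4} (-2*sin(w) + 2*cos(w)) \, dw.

An antiderivative is F(w) = 2*sin(w) + 2*cos(w).
Then F(pi/4) - F(0) = (2*sqrt(2)) - (2) = -2 + 2*sqrt(2).

-2 + 2*sqrt(2)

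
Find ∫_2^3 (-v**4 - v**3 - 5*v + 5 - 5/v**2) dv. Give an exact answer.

By the power rule, an antiderivative is F(v) = -v**5/5 - v**4/4 - 5*v**2/2 + 5*v + 5/v.
Then F(3) - F(2) = (-4481/60) - (-79/10) = -4007/60.

-4007/60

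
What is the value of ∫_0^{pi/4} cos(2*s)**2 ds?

Use the identity cos^2(2*s) = (1 + cos(4*s))/2.
An antiderivative is F(s) = s/2 + sin(4*s)/8.
Then F(pi/4) - F(0) = (pi/8) - (0) = pi/8.

pi/8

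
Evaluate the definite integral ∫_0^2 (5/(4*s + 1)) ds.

An antiderivative is F(s) = 5*log(4*s + 1)/4.
Then F(2) - F(0) = (5*log(3)/2) - (0) = 5*log(3)/2.

5*log(3)/2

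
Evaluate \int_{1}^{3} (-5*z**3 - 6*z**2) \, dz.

By the power rule, an antiderivative is F(z) = -5*z**4/4 - 2*z**3.
Then F(3) - F(1) = (-621/4) - (-13/4) = -152.

-152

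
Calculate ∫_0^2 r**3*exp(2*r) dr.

3/8 + 17*exp(4)/8

Integrate by parts 3 times (u = r^3, dv = exp(2*r) dr).
An antiderivative is F(r) = (4*r**3 - 6*r**2 + 6*r - 3)*exp(2*r)/8.
Then F(2) - F(0) = (17*exp(4)/8) - (-3/8) = 3/8 + 17*exp(4)/8.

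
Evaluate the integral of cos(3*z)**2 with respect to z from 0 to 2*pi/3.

pi/3

Use the identity cos^2(3*z) = (1 + cos(6*z))/2.
An antiderivative is F(z) = z/2 + sin(6*z)/12.
Then F(2*pi/3) - F(0) = (pi/3) - (0) = pi/3.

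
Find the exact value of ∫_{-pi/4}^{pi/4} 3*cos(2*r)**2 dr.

Use the identity cos^2(2*r) = (1 + cos(4*r))/2.
An antiderivative is F(r) = 3*r/2 + 3*sin(4*r)/8.
Then F(pi/4) - F(-pi/4) = (3*pi/8) - (-3*pi/8) = 3*pi/4.

3*pi/4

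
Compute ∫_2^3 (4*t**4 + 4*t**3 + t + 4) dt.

2403/10

By the power rule, an antiderivative is F(t) = 4*t**5/5 + t**4 + t**2/2 + 4*t.
Then F(3) - F(2) = (2919/10) - (258/5) = 2403/10.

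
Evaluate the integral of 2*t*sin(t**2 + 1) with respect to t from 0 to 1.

Let u = t**2 + 1, so du = 2*t dt. When t = 0, u = 1; when t = 1, u = 2.
The integral becomes ∫ sin(u) du from 1 to 2, with antiderivative -cos(u).
Back in t: F(t) = -cos(t**2 + 1).
Then F(1) - F(0) = (-cos(2)) - (-cos(1)) = -cos(2) + cos(1).

-cos(2) + cos(1)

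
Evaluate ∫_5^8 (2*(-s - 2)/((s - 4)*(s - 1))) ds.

-12*log(2) + 2*log(7)

Factor the denominator: s**2 - 5*s + 4 = (s - 1)(s - 4).
Partial fractions: 2*(-s - 2)/((s - 4)*(s - 1)) = 2/(s - 1) - 4/(s - 4).
An antiderivative is F(s) = -4*log(s - 4) + 2*log(s - 1).
Then F(8) - F(5) = (-8*log(2) + 2*log(7)) - (log(16)) = -12*log(2) + 2*log(7).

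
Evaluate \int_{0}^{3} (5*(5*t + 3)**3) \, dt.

104895/4

Let u = 5*t + 3, so du = 5 dt. When t = 0, u = 3; when t = 3, u = 18.
The integral becomes ∫ u**3 du from 3 to 18, with antiderivative u**4/4.
Back in t: F(t) = (5*t + 3)**4/4.
Then F(3) - F(0) = (26244) - (81/4) = 104895/4.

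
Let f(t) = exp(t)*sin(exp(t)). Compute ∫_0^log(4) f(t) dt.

cos(1) - cos(4)

Let u = exp(t), so du = exp(t) dt. When t = 0, u = 1; when t = log(4), u = 4.
The integral becomes ∫ sin(u) du from 1 to 4, with antiderivative -cos(u).
Back in t: F(t) = -cos(exp(t)).
Then F(log(4)) - F(0) = (-cos(4)) - (-cos(1)) = cos(1) - cos(4).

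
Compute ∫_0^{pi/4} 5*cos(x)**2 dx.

5/4 + 5*pi/8

Use the identity cos^2(x) = (1 + cos(2*x))/2.
An antiderivative is F(x) = 5*x/2 + 5*sin(2*x)/4.
Then F(pi/4) - F(0) = (5/4 + 5*pi/8) - (0) = 5/4 + 5*pi/8.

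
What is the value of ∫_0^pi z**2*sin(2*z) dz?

-pi**2/2

Integrate by parts twice (u = z^2, dv = sin(2*z) dz).
An antiderivative is F(z) = -z**2*cos(2*z)/2 + z*sin(2*z)/2 + cos(2*z)/4.
Then F(pi) - F(0) = (1/4 - pi**2/2) - (1/4) = -pi**2/2.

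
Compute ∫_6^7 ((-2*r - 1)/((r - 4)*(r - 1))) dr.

Factor the denominator: r**2 - 5*r + 4 = (r - 1)(r - 4).
Partial fractions: (-2*r - 1)/((r - 4)*(r - 1)) = 1/(r - 1) - 3/(r - 4).
An antiderivative is F(r) = -3*log(r - 4) + log(r - 1).
Then F(7) - F(6) = (log(2/9)) - (log(5/8)) = log(16/45).

log(16/45)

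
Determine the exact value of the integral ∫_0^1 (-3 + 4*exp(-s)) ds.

An antiderivative is F(s) = -3*s - 4*exp(-s).
Then F(1) - F(0) = (-3 - 4*exp(-1)) - (-4) = 1 - 4*exp(-1).

1 - 4*exp(-1)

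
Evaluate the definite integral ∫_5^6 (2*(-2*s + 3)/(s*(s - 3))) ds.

Factor the denominator: s**2 - 3*s = s(s - 3).
Partial fractions: 2*(-2*s + 3)/(s*(s - 3)) = -2/s - 2/(s - 3).
An antiderivative is F(s) = -2*log(s) - 2*log(s - 3).
Then F(6) - F(5) = (-4*log(3) - 2*log(2)) - (-log(100)) = log(25/81).

log(25/81)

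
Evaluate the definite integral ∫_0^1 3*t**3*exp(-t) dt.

18 - 48*exp(-1)

Integrate by parts 3 times (u = t^3, dv = 3*exp(-t) dt).
An antiderivative is F(t) = (-3*t**3 - 9*t**2 - 18*t - 18)*exp(-t).
Then F(1) - F(0) = (-48*exp(-1)) - (-18) = 18 - 48*exp(-1).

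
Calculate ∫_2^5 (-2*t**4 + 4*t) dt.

By the power rule, an antiderivative is F(t) = -2*t**5/5 + 2*t**2.
Then F(5) - F(2) = (-1200) - (-24/5) = -5976/5.

-5976/5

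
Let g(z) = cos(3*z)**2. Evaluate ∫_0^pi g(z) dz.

pi/2

Use the identity cos^2(3*z) = (1 + cos(6*z))/2.
An antiderivative is F(z) = z/2 + sin(6*z)/12.
Then F(pi) - F(0) = (pi/2) - (0) = pi/2.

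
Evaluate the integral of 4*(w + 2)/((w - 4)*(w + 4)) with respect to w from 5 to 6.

Factor the denominator: w**2 - 16 = (w + 4)(w - 4).
Partial fractions: 4*(w + 2)/((w - 4)*(w + 4)) = 1/(w + 4) + 3/(w - 4).
An antiderivative is F(w) = 3*log(w - 4) + log(w + 4).
Then F(6) - F(5) = (log(80)) - (log(9)) = log(80/9).

log(80/9)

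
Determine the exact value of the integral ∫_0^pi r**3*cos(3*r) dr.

Integrate by parts 3 times (u = r^3, dv = cos(3*r) dr).
An antiderivative is F(r) = r**3*sin(3*r)/3 + r**2*cos(3*r)/3 - 2*r*sin(3*r)/9 - 2*cos(3*r)/27.
Then F(pi) - F(0) = (2/27 - pi**2/3) - (-2/27) = 4/27 - pi**2/3.

4/27 - pi**2/3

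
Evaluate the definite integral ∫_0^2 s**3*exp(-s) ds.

Integrate by parts 3 times (u = s^3, dv = exp(-s) ds).
An antiderivative is F(s) = (-s**3 - 3*s**2 - 6*s - 6)*exp(-s).
Then F(2) - F(0) = (-38*exp(-2)) - (-6) = 6 - 38*exp(-2).

6 - 38*exp(-2)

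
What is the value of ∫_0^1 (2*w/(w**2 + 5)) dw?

Let u = w**2 + 5, so du = 2*w dw. When w = 0, u = 5; when w = 1, u = 6.
The integral becomes ∫ 1/u du from 5 to 6, with antiderivative log(u).
Back in w: F(w) = log(w**2 + 5).
Then F(1) - F(0) = (log(6)) - (log(5)) = log(6/5).

log(6/5)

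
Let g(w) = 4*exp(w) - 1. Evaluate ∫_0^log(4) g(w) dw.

12 - log(4)

An antiderivative is F(w) = -w + 4*exp(w).
Then F(log(4)) - F(0) = (16 - log(4)) - (4) = 12 - log(4).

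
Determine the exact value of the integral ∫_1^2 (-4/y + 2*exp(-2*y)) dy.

-4*log(2) - exp(-4) + exp(-2)

An antiderivative is F(y) = -4*log(y) - exp(-2*y).
Then F(2) - F(1) = (-4*log(2) - exp(-4)) - (-exp(-2)) = -4*log(2) - exp(-4) + exp(-2).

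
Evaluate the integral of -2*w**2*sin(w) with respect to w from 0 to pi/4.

-2*sqrt(2) - sqrt(2)*pi/2 + sqrt(2)*pi**2/16 + 4

Integrate by parts twice (u = w^2, dv = -2*sin(w) dw).
An antiderivative is F(w) = 2*w**2*cos(w) - 4*w*sin(w) - 4*cos(w).
Then F(pi/4) - F(0) = (sqrt(2)*(-32 - 8*pi + pi**2)/16) - (-4) = -2*sqrt(2) - sqrt(2)*pi/2 + sqrt(2)*pi**2/16 + 4.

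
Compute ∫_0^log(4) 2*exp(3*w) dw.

42

Let u = exp(w), so du = exp(w) dw. When w = 0, u = 1; when w = log(4), u = 4.
The integral becomes 2·∫ u**2 du from 1 to 4, with antiderivative 2*u**3/3.
Back in w: F(w) = 2*exp(3*w)/3.
Then F(log(4)) - F(0) = (128/3) - (2/3) = 42.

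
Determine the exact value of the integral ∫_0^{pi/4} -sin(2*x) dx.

An antiderivative is F(x) = cos(2*x)/2.
Then F(pi/4) - F(0) = (0) - (1/2) = -1/2.

-1/2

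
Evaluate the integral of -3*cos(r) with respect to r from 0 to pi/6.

-3/2

An antiderivative is F(r) = -3*sin(r).
Then F(pi/6) - F(0) = (-3/2) - (0) = -3/2.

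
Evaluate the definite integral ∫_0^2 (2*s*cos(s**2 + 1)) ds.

sin(5) - sin(1)

Let u = s**2 + 1, so du = 2*s ds. When s = 0, u = 1; when s = 2, u = 5.
The integral becomes ∫ cos(u) du from 1 to 5, with antiderivative sin(u).
Back in s: F(s) = sin(s**2 + 1).
Then F(2) - F(0) = (sin(5)) - (sin(1)) = sin(5) - sin(1).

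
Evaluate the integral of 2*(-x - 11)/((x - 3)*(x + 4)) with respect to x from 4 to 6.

Factor the denominator: x**2 + x - 12 = (x + 4)(x - 3).
Partial fractions: 2*(-x - 11)/((x - 3)*(x + 4)) = 2/(x + 4) - 4/(x - 3).
An antiderivative is F(x) = -4*log(x - 3) + 2*log(x + 4).
Then F(6) - F(4) = (log(100/81)) - (log(64)) = -4*log(3) - 4*log(2) + 2*log(5).

-4*log(3) - 4*log(2) + 2*log(5)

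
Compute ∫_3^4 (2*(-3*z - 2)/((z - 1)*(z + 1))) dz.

Factor the denominator: z**2 - 1 = (z + 1)(z - 1).
Partial fractions: 2*(-3*z - 2)/((z - 1)*(z + 1)) = -1/(z + 1) - 5/(z - 1).
An antiderivative is F(z) = -5*log(z - 1) - log(z + 1).
Then F(4) - F(3) = (-5*log(3) - log(5)) - (-7*log(2)) = -5*log(3) - log(5) + 7*log(2).

-5*log(3) - log(5) + 7*log(2)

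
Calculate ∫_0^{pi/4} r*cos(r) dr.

Integrate by parts once (u = r, dv = cos(r) dr).
An antiderivative is F(r) = r*sin(r) + cos(r).
Then F(pi/4) - F(0) = (sqrt(2)*(pi + 4)/8) - (1) = -1 + sqrt(2)*pi/8 + sqrt(2)/2.

-1 + sqrt(2)*pi/8 + sqrt(2)/2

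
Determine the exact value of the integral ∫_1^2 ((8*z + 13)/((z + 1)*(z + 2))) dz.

Factor the denominator: z**2 + 3*z + 2 = (z + 2)(z + 1).
Partial fractions: (8*z + 13)/((z + 1)*(z + 2)) = 3/(z + 2) + 5/(z + 1).
An antiderivative is F(z) = 5*log(z + 1) + 3*log(z + 2).
Then F(2) - F(1) = (6*log(2) + 5*log(3)) - (3*log(3) + 5*log(2)) = log(18).

log(18)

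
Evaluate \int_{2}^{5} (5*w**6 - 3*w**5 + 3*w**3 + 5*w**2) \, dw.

1360335/28

By the power rule, an antiderivative is F(w) = 5*w**7/7 - w**6/2 + 3*w**4/4 + 5*w**3/3.
Then F(5) - F(2) = (4088125/84) - (1780/21) = 1360335/28.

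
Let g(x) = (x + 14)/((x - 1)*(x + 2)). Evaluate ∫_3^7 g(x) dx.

-3*log(3) + 4*log(5)

Factor the denominator: x**2 + x - 2 = (x + 2)(x - 1).
Partial fractions: (x + 14)/((x - 1)*(x + 2)) = -4/(x + 2) + 5/(x - 1).
An antiderivative is F(x) = 5*log(x - 1) - 4*log(x + 2).
Then F(7) - F(3) = (log(32/27)) - (-4*log(5) + 5*log(2)) = -3*log(3) + 4*log(5).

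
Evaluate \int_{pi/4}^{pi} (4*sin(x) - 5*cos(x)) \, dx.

4 + 9*sqrt(2)/2

An antiderivative is F(x) = -5*sin(x) - 4*cos(x).
Then F(pi) - F(pi/4) = (4) - (-9*sqrt(2)/2) = 4 + 9*sqrt(2)/2.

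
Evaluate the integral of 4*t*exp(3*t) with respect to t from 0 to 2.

Integrate by parts once (u = t, dv = 4*exp(3*t) dt).
An antiderivative is F(t) = (12*t - 4)*exp(3*t)/9.
Then F(2) - F(0) = (20*exp(6)/9) - (-4/9) = 4/9 + 20*exp(6)/9.

4/9 + 20*exp(6)/9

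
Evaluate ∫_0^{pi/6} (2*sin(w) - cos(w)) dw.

An antiderivative is F(w) = -sin(w) - 2*cos(w).
Then F(pi/6) - F(0) = (-sqrt(3) - 1/2) - (-2) = 3/2 - sqrt(3).

3/2 - sqrt(3)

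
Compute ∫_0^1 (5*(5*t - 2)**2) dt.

Let u = 5*t - 2, so du = 5 dt. When t = 0, u = -2; when t = 1, u = 3.
The integral becomes ∫ u**2 du from -2 to 3, with antiderivative u**3/3.
Back in t: F(t) = (5*t - 2)**3/3.
Then F(1) - F(0) = (9) - (-8/3) = 35/3.

35/3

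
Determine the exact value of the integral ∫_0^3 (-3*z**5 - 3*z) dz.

By the power rule, an antiderivative is F(z) = -z**6/2 - 3*z**2/2.
Then F(3) - F(0) = (-378) - (0) = -378.

-378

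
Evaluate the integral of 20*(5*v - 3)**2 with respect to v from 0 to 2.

1480/3

Let u = 5*v - 3, so du = 5 dv. When v = 0, u = -3; when v = 2, u = 7.
The integral becomes 4·∫ u**2 du from -3 to 7, with antiderivative 4*u**3/3.
Back in v: F(v) = 4*(5*v - 3)**3/3.
Then F(2) - F(0) = (1372/3) - (-36) = 1480/3.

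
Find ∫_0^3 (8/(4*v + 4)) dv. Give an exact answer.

log(16)

Let u = 4*v + 4, so du = 4 dv. When v = 0, u = 4; when v = 3, u = 16.
The integral becomes 2·∫ 1/u du from 4 to 16, with antiderivative 2*log(u).
Back in v: F(v) = 2*log(4*v + 4).
Then F(3) - F(0) = (8*log(2)) - (log(16)) = log(16).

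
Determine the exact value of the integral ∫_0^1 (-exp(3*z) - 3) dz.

An antiderivative is F(z) = -exp(3*z)/3 - 3*z.
Then F(1) - F(0) = (-exp(3)/3 - 3) - (-1/3) = -exp(3)/3 - 8/3.

-exp(3)/3 - 8/3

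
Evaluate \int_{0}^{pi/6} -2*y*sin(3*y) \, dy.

Integrate by parts once (u = y, dv = -2*sin(3*y) dy).
An antiderivative is F(y) = 2*y*cos(3*y)/3 - 2*sin(3*y)/9.
Then F(pi/6) - F(0) = (-2/9) - (0) = -2/9.

-2/9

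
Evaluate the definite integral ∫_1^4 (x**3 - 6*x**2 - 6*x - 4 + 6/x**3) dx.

By the power rule, an antiderivative is F(x) = x**4/4 - 2*x**3 - 3*x**2 - 4*x - 3/x**2.
Then F(4) - F(1) = (-2051/16) - (-47/4) = -1863/16.

-1863/16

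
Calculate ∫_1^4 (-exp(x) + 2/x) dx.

An antiderivative is F(x) = -exp(x) + 2*log(x).
Then F(4) - F(1) = (-exp(4) + log(16)) - (-exp(1)) = -exp(4) + exp(1) + log(16).

-exp(4) + exp(1) + log(16)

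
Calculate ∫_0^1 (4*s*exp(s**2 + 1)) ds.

2*E*(-1 + E)

Let u = s**2 + 1, so du = 2*s ds. When s = 0, u = 1; when s = 1, u = 2.
The integral becomes 2·∫ exp(u) du from 1 to 2, with antiderivative 2*exp(u).
Back in s: F(s) = 2*exp(s**2 + 1).
Then F(1) - F(0) = (2*exp(2)) - (2*exp(1)) = 2*exp(1)*(-1 + exp(1)).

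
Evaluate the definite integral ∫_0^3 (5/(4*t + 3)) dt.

5*log(5)/4

An antiderivative is F(t) = 5*log(4*t + 3)/4.
Then F(3) - F(0) = (5*log(15)/4) - (5*log(3)/4) = 5*log(5)/4.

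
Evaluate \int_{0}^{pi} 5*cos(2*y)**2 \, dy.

Use the identity cos^2(2*y) = (1 + cos(4*y))/2.
An antiderivative is F(y) = 5*y/2 + 5*sin(4*y)/8.
Then F(pi) - F(0) = (5*pi/2) - (0) = 5*pi/2.

5*pi/2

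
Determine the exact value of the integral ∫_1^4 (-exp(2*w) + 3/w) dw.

-exp(8)/2 + exp(2)/2 + log(64)

An antiderivative is F(w) = -exp(2*w)/2 + 3*log(w).
Then F(4) - F(1) = (-exp(8)/2 + log(64)) - (-exp(2)/2) = -exp(8)/2 + exp(2)/2 + log(64).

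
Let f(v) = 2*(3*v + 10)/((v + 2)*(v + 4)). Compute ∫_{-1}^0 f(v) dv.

Factor the denominator: v**2 + 6*v + 8 = (v + 4)(v + 2).
Partial fractions: 2*(3*v + 10)/((v + 2)*(v + 4)) = 2/(v + 4) + 4/(v + 2).
An antiderivative is F(v) = 4*log(v + 2) + 2*log(v + 4).
Then F(0) - F(-1) = (8*log(2)) - (log(9)) = -2*log(3) + 8*log(2).

-2*log(3) + 8*log(2)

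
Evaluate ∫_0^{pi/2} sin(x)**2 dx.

pi/4

Use the identity sin^2(x) = (1 - cos(2*x))/2.
An antiderivative is F(x) = x/2 - sin(2*x)/4.
Then F(pi/2) - F(0) = (pi/4) - (0) = pi/4.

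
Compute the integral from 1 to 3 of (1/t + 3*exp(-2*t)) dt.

An antiderivative is F(t) = log(t) - 3*exp(-2*t)/2.
Then F(3) - F(1) = (-3*exp(-6)/2 + log(3)) - (-3*exp(-2)/2) = -3*exp(-6)/2 + 3*exp(-2)/2 + log(3).

-3*exp(-6)/2 + 3*exp(-2)/2 + log(3)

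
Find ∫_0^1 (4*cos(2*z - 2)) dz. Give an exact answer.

2*sin(2)

Let u = 2*z - 2, so du = 2 dz. When z = 0, u = -2; when z = 1, u = 0.
The integral becomes 2·∫ cos(u) du from -2 to 0, with antiderivative 2*sin(u).
Back in z: F(z) = 2*sin(2*z - 2).
Then F(1) - F(0) = (0) - (-2*sin(2)) = 2*sin(2).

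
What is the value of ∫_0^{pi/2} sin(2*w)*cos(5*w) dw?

-2/21

Use the identity sin(2*w)cos(5*w) = [sin(7*w) + sin(-3*w)]/2.
An antiderivative is F(w) = cos(3*w)/6 - cos(7*w)/14.
Then F(pi/2) - F(0) = (0) - (2/21) = -2/21.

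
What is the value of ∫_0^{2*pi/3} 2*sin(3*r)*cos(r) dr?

9/8

Use the identity sin(3*r)cos(r) = [sin(4*r) + sin(2*r)]/2.
An antiderivative is F(r) = -cos(2*r)/2 - cos(4*r)/4.
Then F(2*pi/3) - F(0) = (3/8) - (-3/4) = 9/8.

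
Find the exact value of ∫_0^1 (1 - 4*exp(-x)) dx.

An antiderivative is F(x) = x + 4*exp(-x).
Then F(1) - F(0) = (1 + 4*exp(-1)) - (4) = -3 + 4*exp(-1).

-3 + 4*exp(-1)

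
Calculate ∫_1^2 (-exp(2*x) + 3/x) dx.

-exp(4)/2 + log(8) + exp(2)/2

An antiderivative is F(x) = -exp(2*x)/2 + 3*log(x).
Then F(2) - F(1) = (-exp(4)/2 + log(8)) - (-exp(2)/2) = -exp(4)/2 + log(8) + exp(2)/2.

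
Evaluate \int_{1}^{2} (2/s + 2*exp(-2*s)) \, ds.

-exp(-4) + exp(-2) + 2*log(2)

An antiderivative is F(s) = 2*log(s) - exp(-2*s).
Then F(2) - F(1) = (-exp(-4) + 2*log(2)) - (-exp(-2)) = -exp(-4) + exp(-2) + 2*log(2).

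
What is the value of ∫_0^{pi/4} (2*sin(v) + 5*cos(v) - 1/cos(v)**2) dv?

1 + 3*sqrt(2)/2

An antiderivative is F(v) = 5*sin(v) - 2*cos(v) - tan(v).
Then F(pi/4) - F(0) = (-1 + 3*sqrt(2)/2) - (-2) = 1 + 3*sqrt(2)/2.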